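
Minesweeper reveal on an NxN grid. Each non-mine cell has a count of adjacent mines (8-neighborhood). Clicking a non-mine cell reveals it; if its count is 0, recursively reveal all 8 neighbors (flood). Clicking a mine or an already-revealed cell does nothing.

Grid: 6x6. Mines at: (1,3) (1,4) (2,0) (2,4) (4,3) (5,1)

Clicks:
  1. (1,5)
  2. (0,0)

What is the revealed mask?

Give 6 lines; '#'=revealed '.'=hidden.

Answer: ###...
###..#
......
......
......
......

Derivation:
Click 1 (1,5) count=2: revealed 1 new [(1,5)] -> total=1
Click 2 (0,0) count=0: revealed 6 new [(0,0) (0,1) (0,2) (1,0) (1,1) (1,2)] -> total=7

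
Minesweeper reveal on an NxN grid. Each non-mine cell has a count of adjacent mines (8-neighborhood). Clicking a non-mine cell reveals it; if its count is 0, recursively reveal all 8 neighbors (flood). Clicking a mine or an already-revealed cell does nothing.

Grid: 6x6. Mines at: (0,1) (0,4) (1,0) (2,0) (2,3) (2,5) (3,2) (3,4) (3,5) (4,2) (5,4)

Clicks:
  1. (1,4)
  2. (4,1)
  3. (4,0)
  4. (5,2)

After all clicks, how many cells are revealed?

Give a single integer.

Answer: 8

Derivation:
Click 1 (1,4) count=3: revealed 1 new [(1,4)] -> total=1
Click 2 (4,1) count=2: revealed 1 new [(4,1)] -> total=2
Click 3 (4,0) count=0: revealed 5 new [(3,0) (3,1) (4,0) (5,0) (5,1)] -> total=7
Click 4 (5,2) count=1: revealed 1 new [(5,2)] -> total=8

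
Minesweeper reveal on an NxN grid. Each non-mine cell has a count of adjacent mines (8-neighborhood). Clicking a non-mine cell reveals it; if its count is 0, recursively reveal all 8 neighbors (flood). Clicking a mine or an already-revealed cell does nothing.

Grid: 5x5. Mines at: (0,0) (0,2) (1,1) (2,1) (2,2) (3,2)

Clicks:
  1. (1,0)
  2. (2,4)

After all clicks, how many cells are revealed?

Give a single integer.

Answer: 11

Derivation:
Click 1 (1,0) count=3: revealed 1 new [(1,0)] -> total=1
Click 2 (2,4) count=0: revealed 10 new [(0,3) (0,4) (1,3) (1,4) (2,3) (2,4) (3,3) (3,4) (4,3) (4,4)] -> total=11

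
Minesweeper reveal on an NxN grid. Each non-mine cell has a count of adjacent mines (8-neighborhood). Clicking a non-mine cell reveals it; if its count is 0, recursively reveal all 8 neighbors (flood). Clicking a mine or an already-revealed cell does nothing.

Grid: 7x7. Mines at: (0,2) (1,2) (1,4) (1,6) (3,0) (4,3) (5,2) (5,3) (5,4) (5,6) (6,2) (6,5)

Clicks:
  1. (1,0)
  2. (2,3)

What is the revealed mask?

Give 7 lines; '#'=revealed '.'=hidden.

Click 1 (1,0) count=0: revealed 6 new [(0,0) (0,1) (1,0) (1,1) (2,0) (2,1)] -> total=6
Click 2 (2,3) count=2: revealed 1 new [(2,3)] -> total=7

Answer: ##.....
##.....
##.#...
.......
.......
.......
.......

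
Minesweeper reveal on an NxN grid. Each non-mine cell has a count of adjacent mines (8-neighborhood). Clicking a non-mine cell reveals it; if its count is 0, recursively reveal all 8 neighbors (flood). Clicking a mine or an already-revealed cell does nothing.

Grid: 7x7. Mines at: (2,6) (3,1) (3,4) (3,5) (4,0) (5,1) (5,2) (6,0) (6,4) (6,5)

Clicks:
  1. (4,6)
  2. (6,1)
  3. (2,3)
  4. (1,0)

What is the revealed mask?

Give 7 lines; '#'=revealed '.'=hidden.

Answer: #######
#######
######.
.......
......#
.......
.#.....

Derivation:
Click 1 (4,6) count=1: revealed 1 new [(4,6)] -> total=1
Click 2 (6,1) count=3: revealed 1 new [(6,1)] -> total=2
Click 3 (2,3) count=1: revealed 1 new [(2,3)] -> total=3
Click 4 (1,0) count=0: revealed 19 new [(0,0) (0,1) (0,2) (0,3) (0,4) (0,5) (0,6) (1,0) (1,1) (1,2) (1,3) (1,4) (1,5) (1,6) (2,0) (2,1) (2,2) (2,4) (2,5)] -> total=22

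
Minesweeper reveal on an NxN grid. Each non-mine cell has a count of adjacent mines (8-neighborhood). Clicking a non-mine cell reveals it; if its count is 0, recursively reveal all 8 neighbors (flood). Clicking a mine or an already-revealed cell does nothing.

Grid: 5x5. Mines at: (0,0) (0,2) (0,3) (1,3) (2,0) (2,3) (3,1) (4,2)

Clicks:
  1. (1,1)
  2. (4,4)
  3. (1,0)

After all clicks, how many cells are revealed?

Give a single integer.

Click 1 (1,1) count=3: revealed 1 new [(1,1)] -> total=1
Click 2 (4,4) count=0: revealed 4 new [(3,3) (3,4) (4,3) (4,4)] -> total=5
Click 3 (1,0) count=2: revealed 1 new [(1,0)] -> total=6

Answer: 6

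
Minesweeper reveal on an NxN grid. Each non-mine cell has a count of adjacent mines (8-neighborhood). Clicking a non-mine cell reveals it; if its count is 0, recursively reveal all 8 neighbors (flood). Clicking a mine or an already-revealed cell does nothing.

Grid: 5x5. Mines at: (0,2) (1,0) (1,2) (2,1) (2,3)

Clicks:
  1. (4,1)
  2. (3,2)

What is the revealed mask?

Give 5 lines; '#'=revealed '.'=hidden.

Answer: .....
.....
.....
#####
#####

Derivation:
Click 1 (4,1) count=0: revealed 10 new [(3,0) (3,1) (3,2) (3,3) (3,4) (4,0) (4,1) (4,2) (4,3) (4,4)] -> total=10
Click 2 (3,2) count=2: revealed 0 new [(none)] -> total=10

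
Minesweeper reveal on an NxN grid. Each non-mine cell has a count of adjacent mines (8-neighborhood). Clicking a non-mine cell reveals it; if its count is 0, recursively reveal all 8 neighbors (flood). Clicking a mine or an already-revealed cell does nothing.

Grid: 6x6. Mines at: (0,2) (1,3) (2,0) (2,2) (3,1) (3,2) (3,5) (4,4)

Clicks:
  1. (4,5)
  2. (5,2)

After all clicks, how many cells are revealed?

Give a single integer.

Click 1 (4,5) count=2: revealed 1 new [(4,5)] -> total=1
Click 2 (5,2) count=0: revealed 8 new [(4,0) (4,1) (4,2) (4,3) (5,0) (5,1) (5,2) (5,3)] -> total=9

Answer: 9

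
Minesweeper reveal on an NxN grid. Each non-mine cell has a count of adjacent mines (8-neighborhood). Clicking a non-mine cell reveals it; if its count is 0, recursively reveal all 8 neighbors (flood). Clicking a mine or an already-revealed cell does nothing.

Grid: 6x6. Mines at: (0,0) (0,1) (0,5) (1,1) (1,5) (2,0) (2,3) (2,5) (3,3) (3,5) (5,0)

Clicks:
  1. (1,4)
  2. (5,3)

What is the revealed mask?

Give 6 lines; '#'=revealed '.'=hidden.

Click 1 (1,4) count=4: revealed 1 new [(1,4)] -> total=1
Click 2 (5,3) count=0: revealed 10 new [(4,1) (4,2) (4,3) (4,4) (4,5) (5,1) (5,2) (5,3) (5,4) (5,5)] -> total=11

Answer: ......
....#.
......
......
.#####
.#####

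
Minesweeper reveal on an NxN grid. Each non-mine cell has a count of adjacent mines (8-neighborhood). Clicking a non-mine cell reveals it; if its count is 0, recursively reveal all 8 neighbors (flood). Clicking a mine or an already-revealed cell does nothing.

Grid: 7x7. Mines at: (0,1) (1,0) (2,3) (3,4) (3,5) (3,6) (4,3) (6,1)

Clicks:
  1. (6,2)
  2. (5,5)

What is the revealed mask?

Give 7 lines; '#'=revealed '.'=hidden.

Answer: .......
.......
.......
.......
....###
..#####
..#####

Derivation:
Click 1 (6,2) count=1: revealed 1 new [(6,2)] -> total=1
Click 2 (5,5) count=0: revealed 12 new [(4,4) (4,5) (4,6) (5,2) (5,3) (5,4) (5,5) (5,6) (6,3) (6,4) (6,5) (6,6)] -> total=13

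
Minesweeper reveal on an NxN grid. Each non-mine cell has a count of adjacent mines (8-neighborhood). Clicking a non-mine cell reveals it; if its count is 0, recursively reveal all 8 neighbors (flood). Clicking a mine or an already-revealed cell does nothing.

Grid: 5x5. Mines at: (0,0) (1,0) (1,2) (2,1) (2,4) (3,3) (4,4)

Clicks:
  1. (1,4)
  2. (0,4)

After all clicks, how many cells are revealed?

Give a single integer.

Click 1 (1,4) count=1: revealed 1 new [(1,4)] -> total=1
Click 2 (0,4) count=0: revealed 3 new [(0,3) (0,4) (1,3)] -> total=4

Answer: 4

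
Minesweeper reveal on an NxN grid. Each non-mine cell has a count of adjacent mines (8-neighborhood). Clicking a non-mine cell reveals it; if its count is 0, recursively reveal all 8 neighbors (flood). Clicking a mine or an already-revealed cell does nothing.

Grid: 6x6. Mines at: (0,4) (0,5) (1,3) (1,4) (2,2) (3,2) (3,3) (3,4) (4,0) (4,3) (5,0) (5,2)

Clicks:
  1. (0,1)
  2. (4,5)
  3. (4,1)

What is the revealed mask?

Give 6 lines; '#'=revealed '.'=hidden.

Answer: ###...
###...
##....
##....
.#...#
......

Derivation:
Click 1 (0,1) count=0: revealed 10 new [(0,0) (0,1) (0,2) (1,0) (1,1) (1,2) (2,0) (2,1) (3,0) (3,1)] -> total=10
Click 2 (4,5) count=1: revealed 1 new [(4,5)] -> total=11
Click 3 (4,1) count=4: revealed 1 new [(4,1)] -> total=12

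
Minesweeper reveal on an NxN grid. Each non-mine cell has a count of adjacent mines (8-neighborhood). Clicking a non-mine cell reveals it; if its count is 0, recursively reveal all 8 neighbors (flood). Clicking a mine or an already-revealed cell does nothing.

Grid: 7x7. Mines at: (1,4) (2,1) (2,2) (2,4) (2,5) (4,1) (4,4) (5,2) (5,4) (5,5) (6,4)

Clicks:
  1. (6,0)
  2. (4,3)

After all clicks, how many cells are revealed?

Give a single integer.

Answer: 5

Derivation:
Click 1 (6,0) count=0: revealed 4 new [(5,0) (5,1) (6,0) (6,1)] -> total=4
Click 2 (4,3) count=3: revealed 1 new [(4,3)] -> total=5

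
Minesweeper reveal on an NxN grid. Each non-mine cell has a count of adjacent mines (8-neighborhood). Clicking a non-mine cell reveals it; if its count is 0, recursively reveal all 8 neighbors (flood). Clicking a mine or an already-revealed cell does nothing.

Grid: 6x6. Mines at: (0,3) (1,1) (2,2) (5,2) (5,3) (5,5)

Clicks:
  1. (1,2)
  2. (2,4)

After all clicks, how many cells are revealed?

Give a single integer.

Answer: 15

Derivation:
Click 1 (1,2) count=3: revealed 1 new [(1,2)] -> total=1
Click 2 (2,4) count=0: revealed 14 new [(0,4) (0,5) (1,3) (1,4) (1,5) (2,3) (2,4) (2,5) (3,3) (3,4) (3,5) (4,3) (4,4) (4,5)] -> total=15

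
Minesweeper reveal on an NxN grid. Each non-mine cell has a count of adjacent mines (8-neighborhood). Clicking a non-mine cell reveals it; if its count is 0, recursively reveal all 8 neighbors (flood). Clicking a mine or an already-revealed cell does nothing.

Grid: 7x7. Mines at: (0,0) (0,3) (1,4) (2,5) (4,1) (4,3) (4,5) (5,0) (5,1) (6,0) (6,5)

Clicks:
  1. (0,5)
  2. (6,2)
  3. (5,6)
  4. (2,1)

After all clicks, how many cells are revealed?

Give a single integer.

Answer: 15

Derivation:
Click 1 (0,5) count=1: revealed 1 new [(0,5)] -> total=1
Click 2 (6,2) count=1: revealed 1 new [(6,2)] -> total=2
Click 3 (5,6) count=2: revealed 1 new [(5,6)] -> total=3
Click 4 (2,1) count=0: revealed 12 new [(1,0) (1,1) (1,2) (1,3) (2,0) (2,1) (2,2) (2,3) (3,0) (3,1) (3,2) (3,3)] -> total=15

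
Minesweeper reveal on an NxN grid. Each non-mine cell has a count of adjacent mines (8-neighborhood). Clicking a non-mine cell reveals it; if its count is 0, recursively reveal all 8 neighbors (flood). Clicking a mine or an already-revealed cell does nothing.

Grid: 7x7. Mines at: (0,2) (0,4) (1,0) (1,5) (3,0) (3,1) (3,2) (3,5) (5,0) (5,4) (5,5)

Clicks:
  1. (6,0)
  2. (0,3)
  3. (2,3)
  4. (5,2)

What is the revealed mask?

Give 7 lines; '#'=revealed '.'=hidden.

Click 1 (6,0) count=1: revealed 1 new [(6,0)] -> total=1
Click 2 (0,3) count=2: revealed 1 new [(0,3)] -> total=2
Click 3 (2,3) count=1: revealed 1 new [(2,3)] -> total=3
Click 4 (5,2) count=0: revealed 9 new [(4,1) (4,2) (4,3) (5,1) (5,2) (5,3) (6,1) (6,2) (6,3)] -> total=12

Answer: ...#...
.......
...#...
.......
.###...
.###...
####...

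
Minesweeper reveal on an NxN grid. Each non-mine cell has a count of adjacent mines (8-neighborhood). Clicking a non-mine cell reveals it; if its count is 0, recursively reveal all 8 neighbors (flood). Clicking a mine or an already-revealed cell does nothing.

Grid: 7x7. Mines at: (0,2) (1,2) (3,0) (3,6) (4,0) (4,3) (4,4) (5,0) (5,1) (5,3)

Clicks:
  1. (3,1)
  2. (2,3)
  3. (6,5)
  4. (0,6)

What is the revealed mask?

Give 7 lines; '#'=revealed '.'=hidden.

Answer: ...####
...####
...####
.#.###.
.....##
....###
....###

Derivation:
Click 1 (3,1) count=2: revealed 1 new [(3,1)] -> total=1
Click 2 (2,3) count=1: revealed 1 new [(2,3)] -> total=2
Click 3 (6,5) count=0: revealed 8 new [(4,5) (4,6) (5,4) (5,5) (5,6) (6,4) (6,5) (6,6)] -> total=10
Click 4 (0,6) count=0: revealed 14 new [(0,3) (0,4) (0,5) (0,6) (1,3) (1,4) (1,5) (1,6) (2,4) (2,5) (2,6) (3,3) (3,4) (3,5)] -> total=24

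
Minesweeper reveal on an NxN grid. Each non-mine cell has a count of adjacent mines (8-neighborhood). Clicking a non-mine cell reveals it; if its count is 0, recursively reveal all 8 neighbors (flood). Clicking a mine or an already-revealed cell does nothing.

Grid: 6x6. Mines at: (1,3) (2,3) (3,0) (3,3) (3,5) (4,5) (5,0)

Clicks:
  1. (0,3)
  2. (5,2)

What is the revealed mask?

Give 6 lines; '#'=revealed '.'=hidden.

Click 1 (0,3) count=1: revealed 1 new [(0,3)] -> total=1
Click 2 (5,2) count=0: revealed 8 new [(4,1) (4,2) (4,3) (4,4) (5,1) (5,2) (5,3) (5,4)] -> total=9

Answer: ...#..
......
......
......
.####.
.####.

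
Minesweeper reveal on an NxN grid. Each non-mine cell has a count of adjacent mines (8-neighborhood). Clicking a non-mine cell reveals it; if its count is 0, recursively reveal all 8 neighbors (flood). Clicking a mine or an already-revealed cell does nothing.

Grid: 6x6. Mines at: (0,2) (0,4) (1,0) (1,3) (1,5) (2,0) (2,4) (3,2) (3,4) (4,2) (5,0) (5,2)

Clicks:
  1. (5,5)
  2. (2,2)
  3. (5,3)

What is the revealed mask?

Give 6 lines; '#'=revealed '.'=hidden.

Click 1 (5,5) count=0: revealed 6 new [(4,3) (4,4) (4,5) (5,3) (5,4) (5,5)] -> total=6
Click 2 (2,2) count=2: revealed 1 new [(2,2)] -> total=7
Click 3 (5,3) count=2: revealed 0 new [(none)] -> total=7

Answer: ......
......
..#...
......
...###
...###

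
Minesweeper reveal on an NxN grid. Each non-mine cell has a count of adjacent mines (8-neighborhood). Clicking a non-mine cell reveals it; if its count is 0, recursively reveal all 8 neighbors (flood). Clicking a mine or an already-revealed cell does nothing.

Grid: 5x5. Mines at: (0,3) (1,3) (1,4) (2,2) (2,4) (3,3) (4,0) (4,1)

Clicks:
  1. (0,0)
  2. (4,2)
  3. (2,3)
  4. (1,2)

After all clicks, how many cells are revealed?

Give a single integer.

Click 1 (0,0) count=0: revealed 10 new [(0,0) (0,1) (0,2) (1,0) (1,1) (1,2) (2,0) (2,1) (3,0) (3,1)] -> total=10
Click 2 (4,2) count=2: revealed 1 new [(4,2)] -> total=11
Click 3 (2,3) count=5: revealed 1 new [(2,3)] -> total=12
Click 4 (1,2) count=3: revealed 0 new [(none)] -> total=12

Answer: 12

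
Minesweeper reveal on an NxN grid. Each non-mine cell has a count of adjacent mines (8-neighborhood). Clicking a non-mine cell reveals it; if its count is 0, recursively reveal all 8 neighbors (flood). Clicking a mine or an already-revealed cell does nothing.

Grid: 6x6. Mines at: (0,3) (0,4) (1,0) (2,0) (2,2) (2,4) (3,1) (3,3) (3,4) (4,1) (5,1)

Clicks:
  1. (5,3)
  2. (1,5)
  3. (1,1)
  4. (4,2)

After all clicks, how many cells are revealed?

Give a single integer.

Answer: 10

Derivation:
Click 1 (5,3) count=0: revealed 8 new [(4,2) (4,3) (4,4) (4,5) (5,2) (5,3) (5,4) (5,5)] -> total=8
Click 2 (1,5) count=2: revealed 1 new [(1,5)] -> total=9
Click 3 (1,1) count=3: revealed 1 new [(1,1)] -> total=10
Click 4 (4,2) count=4: revealed 0 new [(none)] -> total=10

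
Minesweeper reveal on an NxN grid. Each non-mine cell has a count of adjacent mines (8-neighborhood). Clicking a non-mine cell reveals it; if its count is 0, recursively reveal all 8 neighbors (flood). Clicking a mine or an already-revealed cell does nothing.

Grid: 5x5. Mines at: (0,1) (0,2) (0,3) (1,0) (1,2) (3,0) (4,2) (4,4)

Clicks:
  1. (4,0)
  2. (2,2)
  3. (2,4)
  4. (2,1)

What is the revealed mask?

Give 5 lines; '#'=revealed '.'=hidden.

Answer: .....
...##
.####
...##
#....

Derivation:
Click 1 (4,0) count=1: revealed 1 new [(4,0)] -> total=1
Click 2 (2,2) count=1: revealed 1 new [(2,2)] -> total=2
Click 3 (2,4) count=0: revealed 6 new [(1,3) (1,4) (2,3) (2,4) (3,3) (3,4)] -> total=8
Click 4 (2,1) count=3: revealed 1 new [(2,1)] -> total=9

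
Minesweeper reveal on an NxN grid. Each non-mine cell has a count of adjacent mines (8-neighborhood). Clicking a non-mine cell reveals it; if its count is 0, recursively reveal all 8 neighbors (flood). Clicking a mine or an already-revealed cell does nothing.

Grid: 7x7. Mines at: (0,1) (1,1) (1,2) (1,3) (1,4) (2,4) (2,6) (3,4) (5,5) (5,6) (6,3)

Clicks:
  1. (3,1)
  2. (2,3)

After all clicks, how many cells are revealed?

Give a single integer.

Click 1 (3,1) count=0: revealed 19 new [(2,0) (2,1) (2,2) (2,3) (3,0) (3,1) (3,2) (3,3) (4,0) (4,1) (4,2) (4,3) (5,0) (5,1) (5,2) (5,3) (6,0) (6,1) (6,2)] -> total=19
Click 2 (2,3) count=5: revealed 0 new [(none)] -> total=19

Answer: 19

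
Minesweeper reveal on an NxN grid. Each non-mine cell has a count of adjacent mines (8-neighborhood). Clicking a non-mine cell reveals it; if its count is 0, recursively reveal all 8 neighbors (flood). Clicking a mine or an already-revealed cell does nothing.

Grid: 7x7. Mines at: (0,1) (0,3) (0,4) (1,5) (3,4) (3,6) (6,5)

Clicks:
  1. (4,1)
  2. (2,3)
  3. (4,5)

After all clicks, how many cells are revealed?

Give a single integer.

Answer: 28

Derivation:
Click 1 (4,1) count=0: revealed 27 new [(1,0) (1,1) (1,2) (1,3) (2,0) (2,1) (2,2) (2,3) (3,0) (3,1) (3,2) (3,3) (4,0) (4,1) (4,2) (4,3) (4,4) (5,0) (5,1) (5,2) (5,3) (5,4) (6,0) (6,1) (6,2) (6,3) (6,4)] -> total=27
Click 2 (2,3) count=1: revealed 0 new [(none)] -> total=27
Click 3 (4,5) count=2: revealed 1 new [(4,5)] -> total=28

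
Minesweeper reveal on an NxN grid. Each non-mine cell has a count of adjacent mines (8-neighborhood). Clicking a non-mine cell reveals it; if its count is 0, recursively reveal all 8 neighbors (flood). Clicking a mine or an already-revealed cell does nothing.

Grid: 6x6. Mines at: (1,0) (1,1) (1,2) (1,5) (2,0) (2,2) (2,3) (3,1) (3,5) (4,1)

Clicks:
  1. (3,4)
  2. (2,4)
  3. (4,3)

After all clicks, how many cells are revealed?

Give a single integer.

Answer: 12

Derivation:
Click 1 (3,4) count=2: revealed 1 new [(3,4)] -> total=1
Click 2 (2,4) count=3: revealed 1 new [(2,4)] -> total=2
Click 3 (4,3) count=0: revealed 10 new [(3,2) (3,3) (4,2) (4,3) (4,4) (4,5) (5,2) (5,3) (5,4) (5,5)] -> total=12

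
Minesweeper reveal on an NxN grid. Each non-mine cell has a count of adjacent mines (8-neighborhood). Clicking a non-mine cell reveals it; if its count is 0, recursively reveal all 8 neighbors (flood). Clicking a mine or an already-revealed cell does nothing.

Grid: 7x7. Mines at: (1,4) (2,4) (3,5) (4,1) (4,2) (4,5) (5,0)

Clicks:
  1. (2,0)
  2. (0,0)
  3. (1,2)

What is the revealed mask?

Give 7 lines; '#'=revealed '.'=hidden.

Answer: ####...
####...
####...
####...
.......
.......
.......

Derivation:
Click 1 (2,0) count=0: revealed 16 new [(0,0) (0,1) (0,2) (0,3) (1,0) (1,1) (1,2) (1,3) (2,0) (2,1) (2,2) (2,3) (3,0) (3,1) (3,2) (3,3)] -> total=16
Click 2 (0,0) count=0: revealed 0 new [(none)] -> total=16
Click 3 (1,2) count=0: revealed 0 new [(none)] -> total=16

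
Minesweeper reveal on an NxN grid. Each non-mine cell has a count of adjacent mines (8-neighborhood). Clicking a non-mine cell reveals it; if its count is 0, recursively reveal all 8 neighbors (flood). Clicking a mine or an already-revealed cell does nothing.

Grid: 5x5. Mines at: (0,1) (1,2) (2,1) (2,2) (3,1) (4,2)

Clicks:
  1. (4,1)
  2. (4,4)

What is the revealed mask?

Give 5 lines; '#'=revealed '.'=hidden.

Answer: ...##
...##
...##
...##
.#.##

Derivation:
Click 1 (4,1) count=2: revealed 1 new [(4,1)] -> total=1
Click 2 (4,4) count=0: revealed 10 new [(0,3) (0,4) (1,3) (1,4) (2,3) (2,4) (3,3) (3,4) (4,3) (4,4)] -> total=11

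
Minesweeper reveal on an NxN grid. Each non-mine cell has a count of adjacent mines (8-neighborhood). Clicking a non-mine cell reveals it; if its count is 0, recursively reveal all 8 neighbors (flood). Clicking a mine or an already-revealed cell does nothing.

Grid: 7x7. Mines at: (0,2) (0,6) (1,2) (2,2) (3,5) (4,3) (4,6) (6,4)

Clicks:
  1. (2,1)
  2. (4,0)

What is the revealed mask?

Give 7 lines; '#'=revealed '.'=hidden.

Click 1 (2,1) count=2: revealed 1 new [(2,1)] -> total=1
Click 2 (4,0) count=0: revealed 19 new [(0,0) (0,1) (1,0) (1,1) (2,0) (3,0) (3,1) (3,2) (4,0) (4,1) (4,2) (5,0) (5,1) (5,2) (5,3) (6,0) (6,1) (6,2) (6,3)] -> total=20

Answer: ##.....
##.....
##.....
###....
###....
####...
####...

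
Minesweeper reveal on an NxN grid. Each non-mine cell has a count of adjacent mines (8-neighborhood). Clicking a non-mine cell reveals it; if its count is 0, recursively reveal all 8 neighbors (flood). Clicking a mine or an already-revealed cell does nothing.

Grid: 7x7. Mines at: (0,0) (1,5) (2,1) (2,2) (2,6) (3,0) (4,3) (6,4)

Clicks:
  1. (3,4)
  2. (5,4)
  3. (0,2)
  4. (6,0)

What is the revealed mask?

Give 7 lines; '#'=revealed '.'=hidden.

Click 1 (3,4) count=1: revealed 1 new [(3,4)] -> total=1
Click 2 (5,4) count=2: revealed 1 new [(5,4)] -> total=2
Click 3 (0,2) count=0: revealed 8 new [(0,1) (0,2) (0,3) (0,4) (1,1) (1,2) (1,3) (1,4)] -> total=10
Click 4 (6,0) count=0: revealed 11 new [(4,0) (4,1) (4,2) (5,0) (5,1) (5,2) (5,3) (6,0) (6,1) (6,2) (6,3)] -> total=21

Answer: .####..
.####..
.......
....#..
###....
#####..
####...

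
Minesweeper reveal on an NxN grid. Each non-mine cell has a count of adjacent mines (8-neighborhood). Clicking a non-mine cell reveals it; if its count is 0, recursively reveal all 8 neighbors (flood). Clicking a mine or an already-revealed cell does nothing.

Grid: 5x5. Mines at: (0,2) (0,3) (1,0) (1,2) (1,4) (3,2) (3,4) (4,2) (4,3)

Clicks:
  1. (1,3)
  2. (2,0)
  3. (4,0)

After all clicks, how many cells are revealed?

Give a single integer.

Click 1 (1,3) count=4: revealed 1 new [(1,3)] -> total=1
Click 2 (2,0) count=1: revealed 1 new [(2,0)] -> total=2
Click 3 (4,0) count=0: revealed 5 new [(2,1) (3,0) (3,1) (4,0) (4,1)] -> total=7

Answer: 7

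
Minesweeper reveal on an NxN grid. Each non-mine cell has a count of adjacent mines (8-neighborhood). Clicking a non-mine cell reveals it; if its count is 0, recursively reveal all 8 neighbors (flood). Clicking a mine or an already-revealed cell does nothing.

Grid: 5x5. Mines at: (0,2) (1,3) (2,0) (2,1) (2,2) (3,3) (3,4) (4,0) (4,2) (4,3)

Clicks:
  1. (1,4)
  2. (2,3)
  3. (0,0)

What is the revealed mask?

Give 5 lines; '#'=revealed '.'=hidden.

Answer: ##...
##..#
...#.
.....
.....

Derivation:
Click 1 (1,4) count=1: revealed 1 new [(1,4)] -> total=1
Click 2 (2,3) count=4: revealed 1 new [(2,3)] -> total=2
Click 3 (0,0) count=0: revealed 4 new [(0,0) (0,1) (1,0) (1,1)] -> total=6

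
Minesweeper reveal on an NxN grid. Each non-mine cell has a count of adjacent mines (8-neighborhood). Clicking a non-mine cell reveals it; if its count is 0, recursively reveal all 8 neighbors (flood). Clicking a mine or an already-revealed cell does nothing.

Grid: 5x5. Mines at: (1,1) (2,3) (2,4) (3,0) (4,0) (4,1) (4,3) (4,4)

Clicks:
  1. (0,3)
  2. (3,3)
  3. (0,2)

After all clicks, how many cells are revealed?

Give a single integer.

Click 1 (0,3) count=0: revealed 6 new [(0,2) (0,3) (0,4) (1,2) (1,3) (1,4)] -> total=6
Click 2 (3,3) count=4: revealed 1 new [(3,3)] -> total=7
Click 3 (0,2) count=1: revealed 0 new [(none)] -> total=7

Answer: 7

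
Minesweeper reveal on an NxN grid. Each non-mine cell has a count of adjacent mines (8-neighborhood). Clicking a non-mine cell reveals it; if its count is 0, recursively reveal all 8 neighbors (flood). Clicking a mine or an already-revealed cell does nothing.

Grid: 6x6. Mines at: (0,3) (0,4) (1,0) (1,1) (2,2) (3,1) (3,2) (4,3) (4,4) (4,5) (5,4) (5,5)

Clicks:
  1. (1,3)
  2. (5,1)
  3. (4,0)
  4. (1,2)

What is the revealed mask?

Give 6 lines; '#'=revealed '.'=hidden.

Answer: ......
..##..
......
......
###...
###...

Derivation:
Click 1 (1,3) count=3: revealed 1 new [(1,3)] -> total=1
Click 2 (5,1) count=0: revealed 6 new [(4,0) (4,1) (4,2) (5,0) (5,1) (5,2)] -> total=7
Click 3 (4,0) count=1: revealed 0 new [(none)] -> total=7
Click 4 (1,2) count=3: revealed 1 new [(1,2)] -> total=8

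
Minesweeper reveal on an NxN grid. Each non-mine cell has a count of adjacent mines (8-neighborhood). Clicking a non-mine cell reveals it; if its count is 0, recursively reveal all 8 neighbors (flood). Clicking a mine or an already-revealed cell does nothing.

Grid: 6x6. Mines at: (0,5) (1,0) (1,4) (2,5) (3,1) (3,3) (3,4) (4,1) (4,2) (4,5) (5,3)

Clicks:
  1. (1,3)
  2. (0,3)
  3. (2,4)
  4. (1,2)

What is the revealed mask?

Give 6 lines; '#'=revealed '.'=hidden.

Click 1 (1,3) count=1: revealed 1 new [(1,3)] -> total=1
Click 2 (0,3) count=1: revealed 1 new [(0,3)] -> total=2
Click 3 (2,4) count=4: revealed 1 new [(2,4)] -> total=3
Click 4 (1,2) count=0: revealed 7 new [(0,1) (0,2) (1,1) (1,2) (2,1) (2,2) (2,3)] -> total=10

Answer: .###..
.###..
.####.
......
......
......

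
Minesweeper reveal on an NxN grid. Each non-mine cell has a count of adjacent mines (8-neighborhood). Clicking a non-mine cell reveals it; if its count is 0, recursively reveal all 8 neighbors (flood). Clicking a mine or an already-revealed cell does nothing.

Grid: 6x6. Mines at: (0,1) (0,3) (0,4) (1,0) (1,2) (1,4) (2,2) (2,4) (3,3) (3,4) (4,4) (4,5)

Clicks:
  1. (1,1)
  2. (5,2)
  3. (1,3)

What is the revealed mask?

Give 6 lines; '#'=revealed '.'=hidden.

Answer: ......
.#.#..
##....
###...
####..
####..

Derivation:
Click 1 (1,1) count=4: revealed 1 new [(1,1)] -> total=1
Click 2 (5,2) count=0: revealed 13 new [(2,0) (2,1) (3,0) (3,1) (3,2) (4,0) (4,1) (4,2) (4,3) (5,0) (5,1) (5,2) (5,3)] -> total=14
Click 3 (1,3) count=6: revealed 1 new [(1,3)] -> total=15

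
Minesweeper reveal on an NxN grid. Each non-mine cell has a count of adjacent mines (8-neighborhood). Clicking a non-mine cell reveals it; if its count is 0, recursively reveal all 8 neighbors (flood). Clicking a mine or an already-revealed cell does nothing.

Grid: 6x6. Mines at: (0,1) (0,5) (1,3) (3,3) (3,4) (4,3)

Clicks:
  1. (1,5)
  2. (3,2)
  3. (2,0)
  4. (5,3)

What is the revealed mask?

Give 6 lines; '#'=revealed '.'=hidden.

Click 1 (1,5) count=1: revealed 1 new [(1,5)] -> total=1
Click 2 (3,2) count=2: revealed 1 new [(3,2)] -> total=2
Click 3 (2,0) count=0: revealed 14 new [(1,0) (1,1) (1,2) (2,0) (2,1) (2,2) (3,0) (3,1) (4,0) (4,1) (4,2) (5,0) (5,1) (5,2)] -> total=16
Click 4 (5,3) count=1: revealed 1 new [(5,3)] -> total=17

Answer: ......
###..#
###...
###...
###...
####..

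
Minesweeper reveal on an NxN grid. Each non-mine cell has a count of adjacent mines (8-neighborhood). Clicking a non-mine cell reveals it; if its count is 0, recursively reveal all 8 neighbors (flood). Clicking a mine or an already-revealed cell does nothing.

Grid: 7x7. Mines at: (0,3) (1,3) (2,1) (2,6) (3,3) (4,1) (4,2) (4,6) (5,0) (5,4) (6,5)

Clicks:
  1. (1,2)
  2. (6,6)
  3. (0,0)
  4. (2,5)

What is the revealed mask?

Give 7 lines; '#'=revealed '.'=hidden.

Answer: ###....
###....
.....#.
.......
.......
.......
......#

Derivation:
Click 1 (1,2) count=3: revealed 1 new [(1,2)] -> total=1
Click 2 (6,6) count=1: revealed 1 new [(6,6)] -> total=2
Click 3 (0,0) count=0: revealed 5 new [(0,0) (0,1) (0,2) (1,0) (1,1)] -> total=7
Click 4 (2,5) count=1: revealed 1 new [(2,5)] -> total=8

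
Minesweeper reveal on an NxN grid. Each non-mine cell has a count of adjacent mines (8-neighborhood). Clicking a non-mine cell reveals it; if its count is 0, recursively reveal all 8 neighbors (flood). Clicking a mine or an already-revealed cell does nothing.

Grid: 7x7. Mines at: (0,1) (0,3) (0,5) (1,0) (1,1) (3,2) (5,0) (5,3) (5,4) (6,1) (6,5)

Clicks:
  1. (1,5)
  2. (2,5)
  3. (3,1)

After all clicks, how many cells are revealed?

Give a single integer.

Answer: 19

Derivation:
Click 1 (1,5) count=1: revealed 1 new [(1,5)] -> total=1
Click 2 (2,5) count=0: revealed 17 new [(1,3) (1,4) (1,6) (2,3) (2,4) (2,5) (2,6) (3,3) (3,4) (3,5) (3,6) (4,3) (4,4) (4,5) (4,6) (5,5) (5,6)] -> total=18
Click 3 (3,1) count=1: revealed 1 new [(3,1)] -> total=19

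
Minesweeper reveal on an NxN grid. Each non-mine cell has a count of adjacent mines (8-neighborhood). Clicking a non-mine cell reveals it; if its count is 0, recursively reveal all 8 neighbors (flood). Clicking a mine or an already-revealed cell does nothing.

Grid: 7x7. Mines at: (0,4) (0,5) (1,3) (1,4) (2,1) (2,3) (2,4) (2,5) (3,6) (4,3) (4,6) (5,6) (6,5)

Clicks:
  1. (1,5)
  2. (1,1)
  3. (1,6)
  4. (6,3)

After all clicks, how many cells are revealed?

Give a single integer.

Answer: 19

Derivation:
Click 1 (1,5) count=5: revealed 1 new [(1,5)] -> total=1
Click 2 (1,1) count=1: revealed 1 new [(1,1)] -> total=2
Click 3 (1,6) count=2: revealed 1 new [(1,6)] -> total=3
Click 4 (6,3) count=0: revealed 16 new [(3,0) (3,1) (3,2) (4,0) (4,1) (4,2) (5,0) (5,1) (5,2) (5,3) (5,4) (6,0) (6,1) (6,2) (6,3) (6,4)] -> total=19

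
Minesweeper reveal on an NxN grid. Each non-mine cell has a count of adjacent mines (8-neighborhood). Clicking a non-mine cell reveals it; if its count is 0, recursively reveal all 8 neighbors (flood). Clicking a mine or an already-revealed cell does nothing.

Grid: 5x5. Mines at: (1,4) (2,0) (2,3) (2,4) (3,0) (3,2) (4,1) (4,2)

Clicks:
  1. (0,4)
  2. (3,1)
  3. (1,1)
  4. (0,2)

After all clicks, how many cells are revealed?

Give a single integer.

Click 1 (0,4) count=1: revealed 1 new [(0,4)] -> total=1
Click 2 (3,1) count=5: revealed 1 new [(3,1)] -> total=2
Click 3 (1,1) count=1: revealed 1 new [(1,1)] -> total=3
Click 4 (0,2) count=0: revealed 7 new [(0,0) (0,1) (0,2) (0,3) (1,0) (1,2) (1,3)] -> total=10

Answer: 10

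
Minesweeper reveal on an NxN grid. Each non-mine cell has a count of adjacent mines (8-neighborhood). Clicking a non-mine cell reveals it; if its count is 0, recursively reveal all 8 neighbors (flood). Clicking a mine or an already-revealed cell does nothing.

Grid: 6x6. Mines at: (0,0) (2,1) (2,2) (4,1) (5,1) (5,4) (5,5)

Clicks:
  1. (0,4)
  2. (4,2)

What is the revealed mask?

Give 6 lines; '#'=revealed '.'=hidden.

Click 1 (0,4) count=0: revealed 19 new [(0,1) (0,2) (0,3) (0,4) (0,5) (1,1) (1,2) (1,3) (1,4) (1,5) (2,3) (2,4) (2,5) (3,3) (3,4) (3,5) (4,3) (4,4) (4,5)] -> total=19
Click 2 (4,2) count=2: revealed 1 new [(4,2)] -> total=20

Answer: .#####
.#####
...###
...###
..####
......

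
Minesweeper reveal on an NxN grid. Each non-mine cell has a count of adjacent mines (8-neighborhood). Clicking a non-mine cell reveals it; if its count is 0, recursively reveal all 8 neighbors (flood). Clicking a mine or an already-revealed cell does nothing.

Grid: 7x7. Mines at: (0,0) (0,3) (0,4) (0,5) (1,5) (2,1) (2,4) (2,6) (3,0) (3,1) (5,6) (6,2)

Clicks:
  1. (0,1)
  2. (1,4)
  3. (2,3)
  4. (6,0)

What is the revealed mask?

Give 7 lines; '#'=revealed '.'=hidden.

Answer: .#.....
....#..
...#...
.......
##.....
##.....
##.....

Derivation:
Click 1 (0,1) count=1: revealed 1 new [(0,1)] -> total=1
Click 2 (1,4) count=5: revealed 1 new [(1,4)] -> total=2
Click 3 (2,3) count=1: revealed 1 new [(2,3)] -> total=3
Click 4 (6,0) count=0: revealed 6 new [(4,0) (4,1) (5,0) (5,1) (6,0) (6,1)] -> total=9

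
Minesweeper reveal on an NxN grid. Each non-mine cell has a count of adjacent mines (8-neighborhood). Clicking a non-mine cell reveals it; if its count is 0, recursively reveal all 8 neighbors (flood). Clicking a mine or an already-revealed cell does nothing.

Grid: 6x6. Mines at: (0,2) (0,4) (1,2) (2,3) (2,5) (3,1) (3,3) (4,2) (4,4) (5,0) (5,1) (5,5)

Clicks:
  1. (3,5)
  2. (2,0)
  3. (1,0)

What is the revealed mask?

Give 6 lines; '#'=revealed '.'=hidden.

Answer: ##....
##....
##....
.....#
......
......

Derivation:
Click 1 (3,5) count=2: revealed 1 new [(3,5)] -> total=1
Click 2 (2,0) count=1: revealed 1 new [(2,0)] -> total=2
Click 3 (1,0) count=0: revealed 5 new [(0,0) (0,1) (1,0) (1,1) (2,1)] -> total=7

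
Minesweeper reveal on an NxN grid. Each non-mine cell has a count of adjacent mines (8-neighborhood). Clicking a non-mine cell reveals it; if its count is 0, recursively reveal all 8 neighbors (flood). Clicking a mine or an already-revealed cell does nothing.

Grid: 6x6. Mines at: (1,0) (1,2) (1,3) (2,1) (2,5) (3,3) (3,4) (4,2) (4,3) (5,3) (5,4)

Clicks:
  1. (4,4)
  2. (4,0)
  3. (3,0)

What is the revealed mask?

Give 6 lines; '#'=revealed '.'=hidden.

Click 1 (4,4) count=5: revealed 1 new [(4,4)] -> total=1
Click 2 (4,0) count=0: revealed 6 new [(3,0) (3,1) (4,0) (4,1) (5,0) (5,1)] -> total=7
Click 3 (3,0) count=1: revealed 0 new [(none)] -> total=7

Answer: ......
......
......
##....
##..#.
##....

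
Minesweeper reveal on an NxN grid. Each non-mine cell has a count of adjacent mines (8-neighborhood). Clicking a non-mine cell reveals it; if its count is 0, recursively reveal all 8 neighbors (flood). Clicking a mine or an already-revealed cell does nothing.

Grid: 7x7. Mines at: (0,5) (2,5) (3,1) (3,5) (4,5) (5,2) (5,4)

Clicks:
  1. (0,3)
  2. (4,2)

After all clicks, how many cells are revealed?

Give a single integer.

Click 1 (0,3) count=0: revealed 21 new [(0,0) (0,1) (0,2) (0,3) (0,4) (1,0) (1,1) (1,2) (1,3) (1,4) (2,0) (2,1) (2,2) (2,3) (2,4) (3,2) (3,3) (3,4) (4,2) (4,3) (4,4)] -> total=21
Click 2 (4,2) count=2: revealed 0 new [(none)] -> total=21

Answer: 21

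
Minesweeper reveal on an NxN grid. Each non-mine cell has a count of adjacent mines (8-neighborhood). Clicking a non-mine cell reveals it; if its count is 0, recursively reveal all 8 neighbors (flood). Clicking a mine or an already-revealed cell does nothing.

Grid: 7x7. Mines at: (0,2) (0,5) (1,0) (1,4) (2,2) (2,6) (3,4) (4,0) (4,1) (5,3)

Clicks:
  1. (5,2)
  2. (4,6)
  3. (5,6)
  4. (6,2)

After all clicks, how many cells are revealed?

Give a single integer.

Click 1 (5,2) count=2: revealed 1 new [(5,2)] -> total=1
Click 2 (4,6) count=0: revealed 11 new [(3,5) (3,6) (4,4) (4,5) (4,6) (5,4) (5,5) (5,6) (6,4) (6,5) (6,6)] -> total=12
Click 3 (5,6) count=0: revealed 0 new [(none)] -> total=12
Click 4 (6,2) count=1: revealed 1 new [(6,2)] -> total=13

Answer: 13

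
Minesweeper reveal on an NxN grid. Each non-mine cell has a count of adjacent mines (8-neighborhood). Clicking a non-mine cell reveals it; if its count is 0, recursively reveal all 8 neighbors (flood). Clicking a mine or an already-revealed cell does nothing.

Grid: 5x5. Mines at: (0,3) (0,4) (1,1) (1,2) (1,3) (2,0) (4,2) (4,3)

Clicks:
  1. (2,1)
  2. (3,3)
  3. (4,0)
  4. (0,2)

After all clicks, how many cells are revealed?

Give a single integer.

Click 1 (2,1) count=3: revealed 1 new [(2,1)] -> total=1
Click 2 (3,3) count=2: revealed 1 new [(3,3)] -> total=2
Click 3 (4,0) count=0: revealed 4 new [(3,0) (3,1) (4,0) (4,1)] -> total=6
Click 4 (0,2) count=4: revealed 1 new [(0,2)] -> total=7

Answer: 7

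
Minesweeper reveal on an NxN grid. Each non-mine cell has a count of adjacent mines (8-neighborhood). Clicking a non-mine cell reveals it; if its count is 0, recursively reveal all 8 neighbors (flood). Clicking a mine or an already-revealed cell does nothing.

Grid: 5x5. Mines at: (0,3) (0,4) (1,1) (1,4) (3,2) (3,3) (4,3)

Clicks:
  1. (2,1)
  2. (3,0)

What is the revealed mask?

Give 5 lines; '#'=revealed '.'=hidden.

Click 1 (2,1) count=2: revealed 1 new [(2,1)] -> total=1
Click 2 (3,0) count=0: revealed 5 new [(2,0) (3,0) (3,1) (4,0) (4,1)] -> total=6

Answer: .....
.....
##...
##...
##...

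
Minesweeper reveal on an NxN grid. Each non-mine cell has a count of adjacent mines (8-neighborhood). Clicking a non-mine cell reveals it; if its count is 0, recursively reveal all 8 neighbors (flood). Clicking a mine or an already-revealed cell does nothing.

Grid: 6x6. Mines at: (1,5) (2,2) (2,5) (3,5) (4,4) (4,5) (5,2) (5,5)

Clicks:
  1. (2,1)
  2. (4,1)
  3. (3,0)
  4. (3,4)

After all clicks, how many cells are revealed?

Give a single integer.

Answer: 19

Derivation:
Click 1 (2,1) count=1: revealed 1 new [(2,1)] -> total=1
Click 2 (4,1) count=1: revealed 1 new [(4,1)] -> total=2
Click 3 (3,0) count=0: revealed 16 new [(0,0) (0,1) (0,2) (0,3) (0,4) (1,0) (1,1) (1,2) (1,3) (1,4) (2,0) (3,0) (3,1) (4,0) (5,0) (5,1)] -> total=18
Click 4 (3,4) count=4: revealed 1 new [(3,4)] -> total=19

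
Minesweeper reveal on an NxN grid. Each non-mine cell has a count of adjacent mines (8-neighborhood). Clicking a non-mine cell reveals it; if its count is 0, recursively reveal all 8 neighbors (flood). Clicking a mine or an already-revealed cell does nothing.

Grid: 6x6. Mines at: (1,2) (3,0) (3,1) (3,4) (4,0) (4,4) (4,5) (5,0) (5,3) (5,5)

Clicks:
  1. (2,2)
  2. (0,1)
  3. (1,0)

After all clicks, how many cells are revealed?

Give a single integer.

Click 1 (2,2) count=2: revealed 1 new [(2,2)] -> total=1
Click 2 (0,1) count=1: revealed 1 new [(0,1)] -> total=2
Click 3 (1,0) count=0: revealed 5 new [(0,0) (1,0) (1,1) (2,0) (2,1)] -> total=7

Answer: 7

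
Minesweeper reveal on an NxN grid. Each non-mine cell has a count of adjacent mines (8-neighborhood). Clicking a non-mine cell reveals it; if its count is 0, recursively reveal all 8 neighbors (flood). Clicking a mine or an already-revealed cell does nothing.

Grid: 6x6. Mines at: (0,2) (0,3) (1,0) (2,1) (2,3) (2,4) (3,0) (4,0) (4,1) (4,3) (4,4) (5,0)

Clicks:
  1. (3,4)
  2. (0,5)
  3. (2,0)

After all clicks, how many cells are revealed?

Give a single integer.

Answer: 6

Derivation:
Click 1 (3,4) count=4: revealed 1 new [(3,4)] -> total=1
Click 2 (0,5) count=0: revealed 4 new [(0,4) (0,5) (1,4) (1,5)] -> total=5
Click 3 (2,0) count=3: revealed 1 new [(2,0)] -> total=6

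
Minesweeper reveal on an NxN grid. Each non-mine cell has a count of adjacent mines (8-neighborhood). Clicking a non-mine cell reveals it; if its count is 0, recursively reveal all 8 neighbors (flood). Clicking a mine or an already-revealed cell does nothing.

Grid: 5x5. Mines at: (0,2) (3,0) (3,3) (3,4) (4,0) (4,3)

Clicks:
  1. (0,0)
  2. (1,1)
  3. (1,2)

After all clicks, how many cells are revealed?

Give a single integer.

Click 1 (0,0) count=0: revealed 6 new [(0,0) (0,1) (1,0) (1,1) (2,0) (2,1)] -> total=6
Click 2 (1,1) count=1: revealed 0 new [(none)] -> total=6
Click 3 (1,2) count=1: revealed 1 new [(1,2)] -> total=7

Answer: 7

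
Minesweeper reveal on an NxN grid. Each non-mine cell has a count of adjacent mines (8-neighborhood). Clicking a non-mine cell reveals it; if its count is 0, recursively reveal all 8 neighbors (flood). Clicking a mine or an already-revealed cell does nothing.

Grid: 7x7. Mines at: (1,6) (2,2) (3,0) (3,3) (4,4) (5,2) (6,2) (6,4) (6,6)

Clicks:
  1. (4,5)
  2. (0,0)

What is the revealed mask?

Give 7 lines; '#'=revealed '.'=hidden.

Click 1 (4,5) count=1: revealed 1 new [(4,5)] -> total=1
Click 2 (0,0) count=0: revealed 17 new [(0,0) (0,1) (0,2) (0,3) (0,4) (0,5) (1,0) (1,1) (1,2) (1,3) (1,4) (1,5) (2,0) (2,1) (2,3) (2,4) (2,5)] -> total=18

Answer: ######.
######.
##.###.
.......
.....#.
.......
.......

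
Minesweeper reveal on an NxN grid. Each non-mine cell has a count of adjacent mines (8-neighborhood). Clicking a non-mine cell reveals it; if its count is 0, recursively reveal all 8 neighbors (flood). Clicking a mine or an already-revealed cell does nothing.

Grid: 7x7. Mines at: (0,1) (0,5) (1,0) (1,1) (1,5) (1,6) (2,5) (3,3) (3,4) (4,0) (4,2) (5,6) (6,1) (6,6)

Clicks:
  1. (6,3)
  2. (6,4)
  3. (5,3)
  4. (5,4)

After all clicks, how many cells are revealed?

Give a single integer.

Click 1 (6,3) count=0: revealed 11 new [(4,3) (4,4) (4,5) (5,2) (5,3) (5,4) (5,5) (6,2) (6,3) (6,4) (6,5)] -> total=11
Click 2 (6,4) count=0: revealed 0 new [(none)] -> total=11
Click 3 (5,3) count=1: revealed 0 new [(none)] -> total=11
Click 4 (5,4) count=0: revealed 0 new [(none)] -> total=11

Answer: 11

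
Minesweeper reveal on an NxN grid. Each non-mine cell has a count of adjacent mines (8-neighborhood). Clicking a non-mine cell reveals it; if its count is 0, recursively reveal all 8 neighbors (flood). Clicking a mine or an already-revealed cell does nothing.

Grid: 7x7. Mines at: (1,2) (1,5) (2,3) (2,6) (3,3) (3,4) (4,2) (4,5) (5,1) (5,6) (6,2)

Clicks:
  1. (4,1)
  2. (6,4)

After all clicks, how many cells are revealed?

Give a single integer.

Answer: 7

Derivation:
Click 1 (4,1) count=2: revealed 1 new [(4,1)] -> total=1
Click 2 (6,4) count=0: revealed 6 new [(5,3) (5,4) (5,5) (6,3) (6,4) (6,5)] -> total=7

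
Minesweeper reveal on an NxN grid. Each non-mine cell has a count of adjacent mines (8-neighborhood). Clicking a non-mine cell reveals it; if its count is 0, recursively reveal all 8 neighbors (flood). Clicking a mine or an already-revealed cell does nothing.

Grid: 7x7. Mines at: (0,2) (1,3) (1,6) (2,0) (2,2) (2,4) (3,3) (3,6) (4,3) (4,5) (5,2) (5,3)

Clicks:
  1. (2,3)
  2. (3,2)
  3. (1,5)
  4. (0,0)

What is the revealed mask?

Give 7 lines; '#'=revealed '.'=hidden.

Answer: ##.....
##...#.
...#...
..#....
.......
.......
.......

Derivation:
Click 1 (2,3) count=4: revealed 1 new [(2,3)] -> total=1
Click 2 (3,2) count=3: revealed 1 new [(3,2)] -> total=2
Click 3 (1,5) count=2: revealed 1 new [(1,5)] -> total=3
Click 4 (0,0) count=0: revealed 4 new [(0,0) (0,1) (1,0) (1,1)] -> total=7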